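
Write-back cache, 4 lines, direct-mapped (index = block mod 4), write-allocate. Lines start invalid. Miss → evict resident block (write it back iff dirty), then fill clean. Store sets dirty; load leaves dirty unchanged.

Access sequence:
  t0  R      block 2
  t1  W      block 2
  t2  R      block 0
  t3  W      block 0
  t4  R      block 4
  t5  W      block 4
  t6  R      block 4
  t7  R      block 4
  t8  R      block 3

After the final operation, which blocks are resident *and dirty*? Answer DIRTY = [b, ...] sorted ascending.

0: R B2 -> L2 miss  d=-]
1: W B2 -> L2 hit  d=D]
2: R B0 -> L0 miss  d=-]
3: W B0 -> L0 hit  d=D]
4: R B4 -> L0 miss wb->B0  d=-]
5: W B4 -> L0 hit  d=D]
6: R B4 -> L0 hit  d=D]
7: R B4 -> L0 hit  d=D]
8: R B3 -> L3 miss  d=-]

DIRTY = [2, 4]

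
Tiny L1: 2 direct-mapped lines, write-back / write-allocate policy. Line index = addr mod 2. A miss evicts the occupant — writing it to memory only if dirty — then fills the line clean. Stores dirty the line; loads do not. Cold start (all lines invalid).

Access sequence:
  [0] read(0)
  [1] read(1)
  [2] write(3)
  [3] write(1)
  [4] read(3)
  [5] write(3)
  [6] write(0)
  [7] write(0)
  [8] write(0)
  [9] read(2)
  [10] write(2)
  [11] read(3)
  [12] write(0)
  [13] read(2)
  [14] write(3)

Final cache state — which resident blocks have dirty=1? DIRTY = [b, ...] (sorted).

DIRTY = [3]

0: R B0 → L0 miss [-]
1: R B1 → L1 miss [-]
2: W B3 → L1 miss [D]
3: W B1 → L1 miss wb→B3 [D]
4: R B3 → L1 miss wb→B1 [-]
5: W B3 → L1 hit [D]
6: W B0 → L0 hit [D]
7: W B0 → L0 hit [D]
8: W B0 → L0 hit [D]
9: R B2 → L0 miss wb→B0 [-]
10: W B2 → L0 hit [D]
11: R B3 → L1 hit [D]
12: W B0 → L0 miss wb→B2 [D]
13: R B2 → L0 miss wb→B0 [-]
14: W B3 → L1 hit [D]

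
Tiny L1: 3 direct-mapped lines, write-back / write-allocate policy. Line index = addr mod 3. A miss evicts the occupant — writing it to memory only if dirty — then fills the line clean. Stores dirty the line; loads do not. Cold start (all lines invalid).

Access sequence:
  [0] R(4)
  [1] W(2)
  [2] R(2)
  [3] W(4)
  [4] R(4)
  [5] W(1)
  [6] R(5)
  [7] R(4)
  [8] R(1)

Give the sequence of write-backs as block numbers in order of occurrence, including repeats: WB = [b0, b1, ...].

WB = [4, 2, 1]

0: R B4 -> L1 miss  d=-]
1: W B2 -> L2 miss  d=D]
2: R B2 -> L2 hit  d=D]
3: W B4 -> L1 hit  d=D]
4: R B4 -> L1 hit  d=D]
5: W B1 -> L1 miss wb->B4  d=D]
6: R B5 -> L2 miss wb->B2  d=-]
7: R B4 -> L1 miss wb->B1  d=-]
8: R B1 -> L1 miss  d=-]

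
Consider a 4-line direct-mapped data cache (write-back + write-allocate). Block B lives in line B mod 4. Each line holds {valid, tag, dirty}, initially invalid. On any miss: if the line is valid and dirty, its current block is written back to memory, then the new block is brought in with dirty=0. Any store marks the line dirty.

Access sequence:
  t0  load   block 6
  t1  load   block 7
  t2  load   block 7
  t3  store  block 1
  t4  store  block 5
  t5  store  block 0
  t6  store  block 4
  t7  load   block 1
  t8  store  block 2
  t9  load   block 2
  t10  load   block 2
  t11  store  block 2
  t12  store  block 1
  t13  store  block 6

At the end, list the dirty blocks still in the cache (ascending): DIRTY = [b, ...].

  0 | R B6 → L2 miss [-]
  1 | R B7 → L3 miss [-]
  2 | R B7 → L3 hit [-]
  3 | W B1 → L1 miss [D]
  4 | W B5 → L1 miss wb→B1 [D]
  5 | W B0 → L0 miss [D]
  6 | W B4 → L0 miss wb→B0 [D]
  7 | R B1 → L1 miss wb→B5 [-]
  8 | W B2 → L2 miss [D]
  9 | R B2 → L2 hit [D]
  10 | R B2 → L2 hit [D]
  11 | W B2 → L2 hit [D]
  12 | W B1 → L1 hit [D]
  13 | W B6 → L2 miss wb→B2 [D]

DIRTY = [1, 4, 6]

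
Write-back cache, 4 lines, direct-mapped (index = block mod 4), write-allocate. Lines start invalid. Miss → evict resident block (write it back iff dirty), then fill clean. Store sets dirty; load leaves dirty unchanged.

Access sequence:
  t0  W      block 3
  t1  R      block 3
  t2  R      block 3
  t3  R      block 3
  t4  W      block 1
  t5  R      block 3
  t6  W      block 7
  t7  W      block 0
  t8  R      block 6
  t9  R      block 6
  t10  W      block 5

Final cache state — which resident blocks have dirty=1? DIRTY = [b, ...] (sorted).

  0 | W B3 → L3 miss [D]
  1 | R B3 → L3 hit [D]
  2 | R B3 → L3 hit [D]
  3 | R B3 → L3 hit [D]
  4 | W B1 → L1 miss [D]
  5 | R B3 → L3 hit [D]
  6 | W B7 → L3 miss wb→B3 [D]
  7 | W B0 → L0 miss [D]
  8 | R B6 → L2 miss [-]
  9 | R B6 → L2 hit [-]
  10 | W B5 → L1 miss wb→B1 [D]

DIRTY = [0, 5, 7]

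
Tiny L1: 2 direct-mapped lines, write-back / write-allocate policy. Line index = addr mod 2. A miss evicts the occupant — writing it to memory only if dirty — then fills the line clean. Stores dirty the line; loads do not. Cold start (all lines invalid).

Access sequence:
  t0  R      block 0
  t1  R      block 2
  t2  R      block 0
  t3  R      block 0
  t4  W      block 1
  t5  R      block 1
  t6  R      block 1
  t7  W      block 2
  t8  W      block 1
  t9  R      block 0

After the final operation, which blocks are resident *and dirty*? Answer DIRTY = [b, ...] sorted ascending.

DIRTY = [1]

  0 | R B0 → L0 miss [-]
  1 | R B2 → L0 miss [-]
  2 | R B0 → L0 miss [-]
  3 | R B0 → L0 hit [-]
  4 | W B1 → L1 miss [D]
  5 | R B1 → L1 hit [D]
  6 | R B1 → L1 hit [D]
  7 | W B2 → L0 miss [D]
  8 | W B1 → L1 hit [D]
  9 | R B0 → L0 miss wb→B2 [-]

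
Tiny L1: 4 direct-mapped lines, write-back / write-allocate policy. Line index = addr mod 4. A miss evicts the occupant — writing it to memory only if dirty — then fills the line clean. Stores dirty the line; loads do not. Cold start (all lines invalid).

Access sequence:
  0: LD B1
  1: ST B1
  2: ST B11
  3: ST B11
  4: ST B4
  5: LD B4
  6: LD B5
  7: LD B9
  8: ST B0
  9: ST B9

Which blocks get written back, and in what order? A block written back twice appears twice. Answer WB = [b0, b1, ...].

0: R B1 -> L1 miss  d=-]
1: W B1 -> L1 hit  d=D]
2: W B11 -> L3 miss  d=D]
3: W B11 -> L3 hit  d=D]
4: W B4 -> L0 miss  d=D]
5: R B4 -> L0 hit  d=D]
6: R B5 -> L1 miss wb->B1  d=-]
7: R B9 -> L1 miss  d=-]
8: W B0 -> L0 miss wb->B4  d=D]
9: W B9 -> L1 hit  d=D]

WB = [1, 4]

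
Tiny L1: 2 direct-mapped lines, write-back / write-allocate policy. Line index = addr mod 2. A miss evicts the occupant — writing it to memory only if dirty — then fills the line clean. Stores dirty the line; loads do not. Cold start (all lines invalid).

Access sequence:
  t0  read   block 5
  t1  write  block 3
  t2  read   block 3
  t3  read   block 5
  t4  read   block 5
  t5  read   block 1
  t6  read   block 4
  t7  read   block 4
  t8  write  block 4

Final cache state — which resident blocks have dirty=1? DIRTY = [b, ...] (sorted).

0: R B5 → L1 miss [-]
1: W B3 → L1 miss [D]
2: R B3 → L1 hit [D]
3: R B5 → L1 miss wb→B3 [-]
4: R B5 → L1 hit [-]
5: R B1 → L1 miss [-]
6: R B4 → L0 miss [-]
7: R B4 → L0 hit [-]
8: W B4 → L0 hit [D]

DIRTY = [4]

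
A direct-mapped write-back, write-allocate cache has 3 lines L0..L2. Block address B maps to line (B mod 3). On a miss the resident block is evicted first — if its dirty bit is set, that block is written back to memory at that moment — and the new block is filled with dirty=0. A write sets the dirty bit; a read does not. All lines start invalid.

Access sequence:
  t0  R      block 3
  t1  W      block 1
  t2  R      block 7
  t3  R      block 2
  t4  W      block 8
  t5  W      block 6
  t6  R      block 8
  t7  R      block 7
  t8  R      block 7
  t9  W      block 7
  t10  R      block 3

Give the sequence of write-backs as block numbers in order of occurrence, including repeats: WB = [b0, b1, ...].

0: R B3 -> L0 miss  d=-]
1: W B1 -> L1 miss  d=D]
2: R B7 -> L1 miss wb->B1  d=-]
3: R B2 -> L2 miss  d=-]
4: W B8 -> L2 miss  d=D]
5: W B6 -> L0 miss  d=D]
6: R B8 -> L2 hit  d=D]
7: R B7 -> L1 hit  d=-]
8: R B7 -> L1 hit  d=-]
9: W B7 -> L1 hit  d=D]
10: R B3 -> L0 miss wb->B6  d=-]

WB = [1, 6]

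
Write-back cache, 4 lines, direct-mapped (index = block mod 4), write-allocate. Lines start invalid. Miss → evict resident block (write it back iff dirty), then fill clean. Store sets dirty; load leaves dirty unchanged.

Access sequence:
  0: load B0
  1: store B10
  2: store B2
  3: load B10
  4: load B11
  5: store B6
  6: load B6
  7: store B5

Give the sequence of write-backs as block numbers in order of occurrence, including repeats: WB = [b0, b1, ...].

WB = [10, 2]

0: R B0 → L0 miss [-]
1: W B10 → L2 miss [D]
2: W B2 → L2 miss wb→B10 [D]
3: R B10 → L2 miss wb→B2 [-]
4: R B11 → L3 miss [-]
5: W B6 → L2 miss [D]
6: R B6 → L2 hit [D]
7: W B5 → L1 miss [D]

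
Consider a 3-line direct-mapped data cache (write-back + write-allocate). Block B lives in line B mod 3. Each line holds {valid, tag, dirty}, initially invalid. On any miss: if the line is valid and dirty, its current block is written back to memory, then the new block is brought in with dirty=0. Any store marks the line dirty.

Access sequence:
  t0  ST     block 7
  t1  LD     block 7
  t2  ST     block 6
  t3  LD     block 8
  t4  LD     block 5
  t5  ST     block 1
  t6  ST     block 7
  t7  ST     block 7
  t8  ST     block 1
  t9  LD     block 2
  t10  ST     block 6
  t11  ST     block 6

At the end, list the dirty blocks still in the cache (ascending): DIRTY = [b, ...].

DIRTY = [1, 6]

0: W B7 → L1 miss [D]
1: R B7 → L1 hit [D]
2: W B6 → L0 miss [D]
3: R B8 → L2 miss [-]
4: R B5 → L2 miss [-]
5: W B1 → L1 miss wb→B7 [D]
6: W B7 → L1 miss wb→B1 [D]
7: W B7 → L1 hit [D]
8: W B1 → L1 miss wb→B7 [D]
9: R B2 → L2 miss [-]
10: W B6 → L0 hit [D]
11: W B6 → L0 hit [D]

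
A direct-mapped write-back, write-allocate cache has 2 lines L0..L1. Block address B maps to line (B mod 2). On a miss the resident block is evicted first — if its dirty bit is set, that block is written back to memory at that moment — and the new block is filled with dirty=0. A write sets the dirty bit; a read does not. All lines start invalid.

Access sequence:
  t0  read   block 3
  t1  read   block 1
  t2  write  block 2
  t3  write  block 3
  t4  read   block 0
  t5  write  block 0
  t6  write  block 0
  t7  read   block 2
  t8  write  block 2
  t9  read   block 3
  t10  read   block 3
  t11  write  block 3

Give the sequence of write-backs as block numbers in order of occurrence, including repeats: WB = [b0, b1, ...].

WB = [2, 0]

  0 | R B3 → L1 miss [-]
  1 | R B1 → L1 miss [-]
  2 | W B2 → L0 miss [D]
  3 | W B3 → L1 miss [D]
  4 | R B0 → L0 miss wb→B2 [-]
  5 | W B0 → L0 hit [D]
  6 | W B0 → L0 hit [D]
  7 | R B2 → L0 miss wb→B0 [-]
  8 | W B2 → L0 hit [D]
  9 | R B3 → L1 hit [D]
  10 | R B3 → L1 hit [D]
  11 | W B3 → L1 hit [D]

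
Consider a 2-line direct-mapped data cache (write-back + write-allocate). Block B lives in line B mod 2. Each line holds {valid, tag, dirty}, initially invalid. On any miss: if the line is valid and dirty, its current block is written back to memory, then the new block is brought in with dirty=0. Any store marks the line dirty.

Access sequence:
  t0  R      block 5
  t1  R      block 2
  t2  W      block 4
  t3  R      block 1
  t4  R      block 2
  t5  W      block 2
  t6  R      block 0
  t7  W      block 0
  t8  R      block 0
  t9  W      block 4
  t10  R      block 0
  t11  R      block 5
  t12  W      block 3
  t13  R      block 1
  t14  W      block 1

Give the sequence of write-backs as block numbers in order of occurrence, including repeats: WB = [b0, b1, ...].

0: R B5 → L1 miss [-]
1: R B2 → L0 miss [-]
2: W B4 → L0 miss [D]
3: R B1 → L1 miss [-]
4: R B2 → L0 miss wb→B4 [-]
5: W B2 → L0 hit [D]
6: R B0 → L0 miss wb→B2 [-]
7: W B0 → L0 hit [D]
8: R B0 → L0 hit [D]
9: W B4 → L0 miss wb→B0 [D]
10: R B0 → L0 miss wb→B4 [-]
11: R B5 → L1 miss [-]
12: W B3 → L1 miss [D]
13: R B1 → L1 miss wb→B3 [-]
14: W B1 → L1 hit [D]

WB = [4, 2, 0, 4, 3]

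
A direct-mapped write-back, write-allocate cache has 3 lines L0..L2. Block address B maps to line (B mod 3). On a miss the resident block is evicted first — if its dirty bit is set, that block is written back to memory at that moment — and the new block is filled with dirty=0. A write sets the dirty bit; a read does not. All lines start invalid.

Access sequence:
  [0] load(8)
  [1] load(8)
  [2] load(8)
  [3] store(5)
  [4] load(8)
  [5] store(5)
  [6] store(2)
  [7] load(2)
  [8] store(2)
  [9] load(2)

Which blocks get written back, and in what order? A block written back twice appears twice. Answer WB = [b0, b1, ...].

  0 | R B8 → L2 miss [-]
  1 | R B8 → L2 hit [-]
  2 | R B8 → L2 hit [-]
  3 | W B5 → L2 miss [D]
  4 | R B8 → L2 miss wb→B5 [-]
  5 | W B5 → L2 miss [D]
  6 | W B2 → L2 miss wb→B5 [D]
  7 | R B2 → L2 hit [D]
  8 | W B2 → L2 hit [D]
  9 | R B2 → L2 hit [D]

WB = [5, 5]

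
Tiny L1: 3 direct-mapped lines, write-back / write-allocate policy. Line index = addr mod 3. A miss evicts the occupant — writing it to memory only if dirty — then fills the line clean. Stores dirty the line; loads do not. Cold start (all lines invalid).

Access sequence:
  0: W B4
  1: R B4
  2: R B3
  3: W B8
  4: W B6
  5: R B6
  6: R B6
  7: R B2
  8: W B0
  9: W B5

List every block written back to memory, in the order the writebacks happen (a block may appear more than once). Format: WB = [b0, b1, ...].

0: W B4 → L1 miss [D]
1: R B4 → L1 hit [D]
2: R B3 → L0 miss [-]
3: W B8 → L2 miss [D]
4: W B6 → L0 miss [D]
5: R B6 → L0 hit [D]
6: R B6 → L0 hit [D]
7: R B2 → L2 miss wb→B8 [-]
8: W B0 → L0 miss wb→B6 [D]
9: W B5 → L2 miss [D]

WB = [8, 6]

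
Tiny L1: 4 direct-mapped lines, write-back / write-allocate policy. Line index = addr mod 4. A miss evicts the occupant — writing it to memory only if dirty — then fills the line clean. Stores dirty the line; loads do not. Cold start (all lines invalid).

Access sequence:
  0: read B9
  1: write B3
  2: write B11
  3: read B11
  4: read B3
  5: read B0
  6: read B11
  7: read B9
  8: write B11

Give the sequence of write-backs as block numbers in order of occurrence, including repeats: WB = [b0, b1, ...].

0: R B9 -> L1 miss  d=-]
1: W B3 -> L3 miss  d=D]
2: W B11 -> L3 miss wb->B3  d=D]
3: R B11 -> L3 hit  d=D]
4: R B3 -> L3 miss wb->B11  d=-]
5: R B0 -> L0 miss  d=-]
6: R B11 -> L3 miss  d=-]
7: R B9 -> L1 hit  d=-]
8: W B11 -> L3 hit  d=D]

WB = [3, 11]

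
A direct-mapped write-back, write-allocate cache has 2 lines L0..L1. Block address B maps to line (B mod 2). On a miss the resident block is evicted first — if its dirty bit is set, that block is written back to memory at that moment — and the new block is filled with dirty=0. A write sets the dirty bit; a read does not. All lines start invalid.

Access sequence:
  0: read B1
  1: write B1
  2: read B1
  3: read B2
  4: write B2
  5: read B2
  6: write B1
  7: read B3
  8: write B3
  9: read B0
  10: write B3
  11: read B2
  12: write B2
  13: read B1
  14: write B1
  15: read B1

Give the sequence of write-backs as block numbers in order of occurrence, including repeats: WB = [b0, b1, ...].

WB = [1, 2, 3]

0: R B1 -> L1 miss  d=-]
1: W B1 -> L1 hit  d=D]
2: R B1 -> L1 hit  d=D]
3: R B2 -> L0 miss  d=-]
4: W B2 -> L0 hit  d=D]
5: R B2 -> L0 hit  d=D]
6: W B1 -> L1 hit  d=D]
7: R B3 -> L1 miss wb->B1  d=-]
8: W B3 -> L1 hit  d=D]
9: R B0 -> L0 miss wb->B2  d=-]
10: W B3 -> L1 hit  d=D]
11: R B2 -> L0 miss  d=-]
12: W B2 -> L0 hit  d=D]
13: R B1 -> L1 miss wb->B3  d=-]
14: W B1 -> L1 hit  d=D]
15: R B1 -> L1 hit  d=D]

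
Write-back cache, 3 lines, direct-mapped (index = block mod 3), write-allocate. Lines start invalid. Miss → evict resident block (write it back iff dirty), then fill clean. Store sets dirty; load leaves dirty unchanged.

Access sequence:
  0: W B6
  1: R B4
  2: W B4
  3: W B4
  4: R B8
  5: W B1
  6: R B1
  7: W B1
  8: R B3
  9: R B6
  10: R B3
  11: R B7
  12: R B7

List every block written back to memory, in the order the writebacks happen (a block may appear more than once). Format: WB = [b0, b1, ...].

WB = [4, 6, 1]

0: W B6 -> L0 miss  d=D]
1: R B4 -> L1 miss  d=-]
2: W B4 -> L1 hit  d=D]
3: W B4 -> L1 hit  d=D]
4: R B8 -> L2 miss  d=-]
5: W B1 -> L1 miss wb->B4  d=D]
6: R B1 -> L1 hit  d=D]
7: W B1 -> L1 hit  d=D]
8: R B3 -> L0 miss wb->B6  d=-]
9: R B6 -> L0 miss  d=-]
10: R B3 -> L0 miss  d=-]
11: R B7 -> L1 miss wb->B1  d=-]
12: R B7 -> L1 hit  d=-]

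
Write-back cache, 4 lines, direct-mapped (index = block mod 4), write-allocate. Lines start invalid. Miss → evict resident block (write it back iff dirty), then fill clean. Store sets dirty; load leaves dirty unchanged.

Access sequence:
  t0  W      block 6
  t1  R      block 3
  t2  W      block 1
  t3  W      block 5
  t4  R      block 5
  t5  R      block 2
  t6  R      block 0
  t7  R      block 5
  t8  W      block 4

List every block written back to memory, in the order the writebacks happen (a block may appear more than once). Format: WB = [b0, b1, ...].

  0 | W B6 → L2 miss [D]
  1 | R B3 → L3 miss [-]
  2 | W B1 → L1 miss [D]
  3 | W B5 → L1 miss wb→B1 [D]
  4 | R B5 → L1 hit [D]
  5 | R B2 → L2 miss wb→B6 [-]
  6 | R B0 → L0 miss [-]
  7 | R B5 → L1 hit [D]
  8 | W B4 → L0 miss [D]

WB = [1, 6]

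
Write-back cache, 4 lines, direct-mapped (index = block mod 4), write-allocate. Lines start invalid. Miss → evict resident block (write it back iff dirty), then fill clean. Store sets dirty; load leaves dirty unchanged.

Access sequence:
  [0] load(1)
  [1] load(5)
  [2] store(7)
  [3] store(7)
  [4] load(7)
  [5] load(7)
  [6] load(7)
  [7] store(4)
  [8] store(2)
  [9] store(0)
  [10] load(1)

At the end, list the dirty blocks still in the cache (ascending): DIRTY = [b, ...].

DIRTY = [0, 2, 7]

  0 | R B1 → L1 miss [-]
  1 | R B5 → L1 miss [-]
  2 | W B7 → L3 miss [D]
  3 | W B7 → L3 hit [D]
  4 | R B7 → L3 hit [D]
  5 | R B7 → L3 hit [D]
  6 | R B7 → L3 hit [D]
  7 | W B4 → L0 miss [D]
  8 | W B2 → L2 miss [D]
  9 | W B0 → L0 miss wb→B4 [D]
  10 | R B1 → L1 miss [-]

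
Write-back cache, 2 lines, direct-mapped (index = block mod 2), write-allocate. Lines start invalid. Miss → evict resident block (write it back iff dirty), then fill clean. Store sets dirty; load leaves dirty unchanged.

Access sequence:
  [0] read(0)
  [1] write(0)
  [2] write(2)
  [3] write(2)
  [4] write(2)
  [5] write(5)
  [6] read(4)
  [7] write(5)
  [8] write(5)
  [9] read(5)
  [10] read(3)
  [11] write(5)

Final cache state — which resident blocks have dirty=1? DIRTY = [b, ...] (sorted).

DIRTY = [5]

0: R B0 → L0 miss [-]
1: W B0 → L0 hit [D]
2: W B2 → L0 miss wb→B0 [D]
3: W B2 → L0 hit [D]
4: W B2 → L0 hit [D]
5: W B5 → L1 miss [D]
6: R B4 → L0 miss wb→B2 [-]
7: W B5 → L1 hit [D]
8: W B5 → L1 hit [D]
9: R B5 → L1 hit [D]
10: R B3 → L1 miss wb→B5 [-]
11: W B5 → L1 miss [D]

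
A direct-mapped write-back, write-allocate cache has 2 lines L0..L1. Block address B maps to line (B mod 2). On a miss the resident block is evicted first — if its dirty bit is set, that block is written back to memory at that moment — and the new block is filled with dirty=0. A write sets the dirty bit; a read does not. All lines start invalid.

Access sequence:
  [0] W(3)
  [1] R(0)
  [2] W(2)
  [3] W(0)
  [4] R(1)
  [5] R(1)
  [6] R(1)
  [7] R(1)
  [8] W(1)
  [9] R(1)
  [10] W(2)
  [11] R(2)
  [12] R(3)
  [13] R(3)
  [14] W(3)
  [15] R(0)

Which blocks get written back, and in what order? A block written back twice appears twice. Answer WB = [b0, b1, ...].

WB = [2, 3, 0, 1, 2]

0: W B3 -> L1 miss  d=D]
1: R B0 -> L0 miss  d=-]
2: W B2 -> L0 miss  d=D]
3: W B0 -> L0 miss wb->B2  d=D]
4: R B1 -> L1 miss wb->B3  d=-]
5: R B1 -> L1 hit  d=-]
6: R B1 -> L1 hit  d=-]
7: R B1 -> L1 hit  d=-]
8: W B1 -> L1 hit  d=D]
9: R B1 -> L1 hit  d=D]
10: W B2 -> L0 miss wb->B0  d=D]
11: R B2 -> L0 hit  d=D]
12: R B3 -> L1 miss wb->B1  d=-]
13: R B3 -> L1 hit  d=-]
14: W B3 -> L1 hit  d=D]
15: R B0 -> L0 miss wb->B2  d=-]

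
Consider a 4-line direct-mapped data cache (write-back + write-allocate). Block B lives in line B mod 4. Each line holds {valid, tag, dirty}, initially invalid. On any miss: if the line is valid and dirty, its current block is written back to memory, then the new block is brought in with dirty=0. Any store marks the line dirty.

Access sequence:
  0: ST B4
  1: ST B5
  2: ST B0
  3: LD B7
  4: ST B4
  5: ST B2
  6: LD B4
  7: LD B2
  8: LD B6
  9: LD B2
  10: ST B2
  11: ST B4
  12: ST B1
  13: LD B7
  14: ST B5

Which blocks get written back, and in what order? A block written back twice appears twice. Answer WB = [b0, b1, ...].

WB = [4, 0, 2, 5, 1]

  0 | W B4 → L0 miss [D]
  1 | W B5 → L1 miss [D]
  2 | W B0 → L0 miss wb→B4 [D]
  3 | R B7 → L3 miss [-]
  4 | W B4 → L0 miss wb→B0 [D]
  5 | W B2 → L2 miss [D]
  6 | R B4 → L0 hit [D]
  7 | R B2 → L2 hit [D]
  8 | R B6 → L2 miss wb→B2 [-]
  9 | R B2 → L2 miss [-]
  10 | W B2 → L2 hit [D]
  11 | W B4 → L0 hit [D]
  12 | W B1 → L1 miss wb→B5 [D]
  13 | R B7 → L3 hit [-]
  14 | W B5 → L1 miss wb→B1 [D]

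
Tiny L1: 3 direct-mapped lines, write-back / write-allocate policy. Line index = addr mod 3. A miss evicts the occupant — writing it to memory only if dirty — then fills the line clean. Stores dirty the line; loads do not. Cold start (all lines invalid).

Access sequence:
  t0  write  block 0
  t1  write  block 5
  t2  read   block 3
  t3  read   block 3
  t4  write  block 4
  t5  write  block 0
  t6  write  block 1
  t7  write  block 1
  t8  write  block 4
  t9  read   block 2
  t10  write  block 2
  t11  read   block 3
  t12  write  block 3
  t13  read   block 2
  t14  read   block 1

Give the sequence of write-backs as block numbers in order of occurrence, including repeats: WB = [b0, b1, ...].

0: W B0 → L0 miss [D]
1: W B5 → L2 miss [D]
2: R B3 → L0 miss wb→B0 [-]
3: R B3 → L0 hit [-]
4: W B4 → L1 miss [D]
5: W B0 → L0 miss [D]
6: W B1 → L1 miss wb→B4 [D]
7: W B1 → L1 hit [D]
8: W B4 → L1 miss wb→B1 [D]
9: R B2 → L2 miss wb→B5 [-]
10: W B2 → L2 hit [D]
11: R B3 → L0 miss wb→B0 [-]
12: W B3 → L0 hit [D]
13: R B2 → L2 hit [D]
14: R B1 → L1 miss wb→B4 [-]

WB = [0, 4, 1, 5, 0, 4]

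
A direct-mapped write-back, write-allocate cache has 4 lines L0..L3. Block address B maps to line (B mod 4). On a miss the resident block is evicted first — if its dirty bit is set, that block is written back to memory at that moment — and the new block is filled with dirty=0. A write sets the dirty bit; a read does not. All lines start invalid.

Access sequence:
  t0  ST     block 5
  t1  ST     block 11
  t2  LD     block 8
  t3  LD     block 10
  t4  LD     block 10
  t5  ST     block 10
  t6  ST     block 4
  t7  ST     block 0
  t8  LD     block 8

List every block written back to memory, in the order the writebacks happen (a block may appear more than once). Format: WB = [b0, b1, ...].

0: W B5 → L1 miss [D]
1: W B11 → L3 miss [D]
2: R B8 → L0 miss [-]
3: R B10 → L2 miss [-]
4: R B10 → L2 hit [-]
5: W B10 → L2 hit [D]
6: W B4 → L0 miss [D]
7: W B0 → L0 miss wb→B4 [D]
8: R B8 → L0 miss wb→B0 [-]

WB = [4, 0]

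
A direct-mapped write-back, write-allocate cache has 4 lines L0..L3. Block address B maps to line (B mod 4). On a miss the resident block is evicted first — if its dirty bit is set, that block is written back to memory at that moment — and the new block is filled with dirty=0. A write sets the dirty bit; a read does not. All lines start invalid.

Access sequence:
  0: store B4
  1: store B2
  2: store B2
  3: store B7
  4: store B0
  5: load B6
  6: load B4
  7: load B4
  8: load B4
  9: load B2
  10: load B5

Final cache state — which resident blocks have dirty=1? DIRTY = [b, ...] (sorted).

  0 | W B4 → L0 miss [D]
  1 | W B2 → L2 miss [D]
  2 | W B2 → L2 hit [D]
  3 | W B7 → L3 miss [D]
  4 | W B0 → L0 miss wb→B4 [D]
  5 | R B6 → L2 miss wb→B2 [-]
  6 | R B4 → L0 miss wb→B0 [-]
  7 | R B4 → L0 hit [-]
  8 | R B4 → L0 hit [-]
  9 | R B2 → L2 miss [-]
  10 | R B5 → L1 miss [-]

DIRTY = [7]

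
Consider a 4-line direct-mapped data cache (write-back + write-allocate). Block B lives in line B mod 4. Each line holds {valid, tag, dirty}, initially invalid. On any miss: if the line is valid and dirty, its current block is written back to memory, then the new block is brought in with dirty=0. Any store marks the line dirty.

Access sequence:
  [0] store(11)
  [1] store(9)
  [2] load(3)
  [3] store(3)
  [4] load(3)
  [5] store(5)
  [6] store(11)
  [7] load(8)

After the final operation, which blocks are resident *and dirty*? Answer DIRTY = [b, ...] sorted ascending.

DIRTY = [5, 11]

  0 | W B11 → L3 miss [D]
  1 | W B9 → L1 miss [D]
  2 | R B3 → L3 miss wb→B11 [-]
  3 | W B3 → L3 hit [D]
  4 | R B3 → L3 hit [D]
  5 | W B5 → L1 miss wb→B9 [D]
  6 | W B11 → L3 miss wb→B3 [D]
  7 | R B8 → L0 miss [-]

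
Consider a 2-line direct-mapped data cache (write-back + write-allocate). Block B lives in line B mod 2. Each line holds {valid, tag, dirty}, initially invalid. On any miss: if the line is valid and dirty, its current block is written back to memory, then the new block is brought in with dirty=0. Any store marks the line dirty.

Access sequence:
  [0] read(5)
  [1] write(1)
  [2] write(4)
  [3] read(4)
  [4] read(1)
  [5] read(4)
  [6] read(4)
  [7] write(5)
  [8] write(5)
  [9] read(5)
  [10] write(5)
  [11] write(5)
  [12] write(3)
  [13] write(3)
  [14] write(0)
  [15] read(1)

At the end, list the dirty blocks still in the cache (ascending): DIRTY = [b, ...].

0: R B5 -> L1 miss  d=-]
1: W B1 -> L1 miss  d=D]
2: W B4 -> L0 miss  d=D]
3: R B4 -> L0 hit  d=D]
4: R B1 -> L1 hit  d=D]
5: R B4 -> L0 hit  d=D]
6: R B4 -> L0 hit  d=D]
7: W B5 -> L1 miss wb->B1  d=D]
8: W B5 -> L1 hit  d=D]
9: R B5 -> L1 hit  d=D]
10: W B5 -> L1 hit  d=D]
11: W B5 -> L1 hit  d=D]
12: W B3 -> L1 miss wb->B5  d=D]
13: W B3 -> L1 hit  d=D]
14: W B0 -> L0 miss wb->B4  d=D]
15: R B1 -> L1 miss wb->B3  d=-]

DIRTY = [0]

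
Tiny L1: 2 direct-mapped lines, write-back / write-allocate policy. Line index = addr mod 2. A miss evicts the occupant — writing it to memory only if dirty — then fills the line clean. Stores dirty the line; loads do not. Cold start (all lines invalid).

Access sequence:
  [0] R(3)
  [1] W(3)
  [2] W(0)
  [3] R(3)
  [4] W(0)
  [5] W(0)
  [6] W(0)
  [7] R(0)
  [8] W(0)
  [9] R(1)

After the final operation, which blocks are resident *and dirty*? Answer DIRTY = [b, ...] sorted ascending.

  0 | R B3 → L1 miss [-]
  1 | W B3 → L1 hit [D]
  2 | W B0 → L0 miss [D]
  3 | R B3 → L1 hit [D]
  4 | W B0 → L0 hit [D]
  5 | W B0 → L0 hit [D]
  6 | W B0 → L0 hit [D]
  7 | R B0 → L0 hit [D]
  8 | W B0 → L0 hit [D]
  9 | R B1 → L1 miss wb→B3 [-]

DIRTY = [0]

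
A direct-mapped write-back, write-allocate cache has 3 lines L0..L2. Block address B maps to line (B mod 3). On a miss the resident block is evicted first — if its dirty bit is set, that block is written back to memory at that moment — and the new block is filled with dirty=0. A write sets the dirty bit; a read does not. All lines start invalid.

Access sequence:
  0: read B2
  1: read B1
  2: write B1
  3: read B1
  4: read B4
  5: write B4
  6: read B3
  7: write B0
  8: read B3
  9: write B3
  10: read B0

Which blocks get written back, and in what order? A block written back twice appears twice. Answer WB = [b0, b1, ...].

0: R B2 -> L2 miss  d=-]
1: R B1 -> L1 miss  d=-]
2: W B1 -> L1 hit  d=D]
3: R B1 -> L1 hit  d=D]
4: R B4 -> L1 miss wb->B1  d=-]
5: W B4 -> L1 hit  d=D]
6: R B3 -> L0 miss  d=-]
7: W B0 -> L0 miss  d=D]
8: R B3 -> L0 miss wb->B0  d=-]
9: W B3 -> L0 hit  d=D]
10: R B0 -> L0 miss wb->B3  d=-]

WB = [1, 0, 3]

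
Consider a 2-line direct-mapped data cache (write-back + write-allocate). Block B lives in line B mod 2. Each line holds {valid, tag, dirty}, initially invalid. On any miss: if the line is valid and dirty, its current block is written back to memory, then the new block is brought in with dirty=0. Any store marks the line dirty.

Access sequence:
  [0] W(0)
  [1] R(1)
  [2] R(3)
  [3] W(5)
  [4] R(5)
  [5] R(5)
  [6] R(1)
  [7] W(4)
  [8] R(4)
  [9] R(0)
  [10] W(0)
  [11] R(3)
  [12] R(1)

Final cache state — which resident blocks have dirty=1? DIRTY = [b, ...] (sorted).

0: W B0 -> L0 miss  d=D]
1: R B1 -> L1 miss  d=-]
2: R B3 -> L1 miss  d=-]
3: W B5 -> L1 miss  d=D]
4: R B5 -> L1 hit  d=D]
5: R B5 -> L1 hit  d=D]
6: R B1 -> L1 miss wb->B5  d=-]
7: W B4 -> L0 miss wb->B0  d=D]
8: R B4 -> L0 hit  d=D]
9: R B0 -> L0 miss wb->B4  d=-]
10: W B0 -> L0 hit  d=D]
11: R B3 -> L1 miss  d=-]
12: R B1 -> L1 miss  d=-]

DIRTY = [0]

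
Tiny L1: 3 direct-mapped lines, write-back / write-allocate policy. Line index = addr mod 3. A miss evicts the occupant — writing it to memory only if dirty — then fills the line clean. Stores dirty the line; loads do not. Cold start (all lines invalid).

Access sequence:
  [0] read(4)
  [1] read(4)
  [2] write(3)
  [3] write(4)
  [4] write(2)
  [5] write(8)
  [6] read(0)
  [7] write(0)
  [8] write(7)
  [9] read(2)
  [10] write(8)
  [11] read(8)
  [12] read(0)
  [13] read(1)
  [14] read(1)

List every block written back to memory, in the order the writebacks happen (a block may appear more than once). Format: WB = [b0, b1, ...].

WB = [2, 3, 4, 8, 7]

0: R B4 -> L1 miss  d=-]
1: R B4 -> L1 hit  d=-]
2: W B3 -> L0 miss  d=D]
3: W B4 -> L1 hit  d=D]
4: W B2 -> L2 miss  d=D]
5: W B8 -> L2 miss wb->B2  d=D]
6: R B0 -> L0 miss wb->B3  d=-]
7: W B0 -> L0 hit  d=D]
8: W B7 -> L1 miss wb->B4  d=D]
9: R B2 -> L2 miss wb->B8  d=-]
10: W B8 -> L2 miss  d=D]
11: R B8 -> L2 hit  d=D]
12: R B0 -> L0 hit  d=D]
13: R B1 -> L1 miss wb->B7  d=-]
14: R B1 -> L1 hit  d=-]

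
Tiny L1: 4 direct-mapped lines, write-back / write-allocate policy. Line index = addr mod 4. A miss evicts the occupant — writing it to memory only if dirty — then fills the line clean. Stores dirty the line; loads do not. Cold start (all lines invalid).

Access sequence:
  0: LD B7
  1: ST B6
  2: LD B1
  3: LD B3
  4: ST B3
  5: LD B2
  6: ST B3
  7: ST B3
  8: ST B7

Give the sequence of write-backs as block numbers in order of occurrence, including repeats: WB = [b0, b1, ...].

WB = [6, 3]

0: R B7 → L3 miss [-]
1: W B6 → L2 miss [D]
2: R B1 → L1 miss [-]
3: R B3 → L3 miss [-]
4: W B3 → L3 hit [D]
5: R B2 → L2 miss wb→B6 [-]
6: W B3 → L3 hit [D]
7: W B3 → L3 hit [D]
8: W B7 → L3 miss wb→B3 [D]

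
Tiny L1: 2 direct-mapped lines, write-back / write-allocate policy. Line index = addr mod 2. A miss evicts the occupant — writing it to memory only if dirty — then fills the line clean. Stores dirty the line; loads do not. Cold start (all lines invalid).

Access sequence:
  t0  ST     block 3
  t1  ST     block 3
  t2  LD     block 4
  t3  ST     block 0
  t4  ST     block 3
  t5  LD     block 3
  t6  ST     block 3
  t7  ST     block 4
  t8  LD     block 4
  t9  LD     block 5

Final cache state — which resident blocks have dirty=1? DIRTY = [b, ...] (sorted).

DIRTY = [4]

  0 | W B3 → L1 miss [D]
  1 | W B3 → L1 hit [D]
  2 | R B4 → L0 miss [-]
  3 | W B0 → L0 miss [D]
  4 | W B3 → L1 hit [D]
  5 | R B3 → L1 hit [D]
  6 | W B3 → L1 hit [D]
  7 | W B4 → L0 miss wb→B0 [D]
  8 | R B4 → L0 hit [D]
  9 | R B5 → L1 miss wb→B3 [-]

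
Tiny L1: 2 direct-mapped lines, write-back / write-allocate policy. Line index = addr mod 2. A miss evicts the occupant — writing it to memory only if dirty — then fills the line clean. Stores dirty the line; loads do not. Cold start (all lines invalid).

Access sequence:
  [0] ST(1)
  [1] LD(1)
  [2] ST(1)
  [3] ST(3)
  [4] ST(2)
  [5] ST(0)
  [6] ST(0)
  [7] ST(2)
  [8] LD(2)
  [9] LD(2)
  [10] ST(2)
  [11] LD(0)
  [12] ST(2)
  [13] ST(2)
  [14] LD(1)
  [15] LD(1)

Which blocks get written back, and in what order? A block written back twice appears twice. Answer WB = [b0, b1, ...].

WB = [1, 2, 0, 2, 3]

0: W B1 → L1 miss [D]
1: R B1 → L1 hit [D]
2: W B1 → L1 hit [D]
3: W B3 → L1 miss wb→B1 [D]
4: W B2 → L0 miss [D]
5: W B0 → L0 miss wb→B2 [D]
6: W B0 → L0 hit [D]
7: W B2 → L0 miss wb→B0 [D]
8: R B2 → L0 hit [D]
9: R B2 → L0 hit [D]
10: W B2 → L0 hit [D]
11: R B0 → L0 miss wb→B2 [-]
12: W B2 → L0 miss [D]
13: W B2 → L0 hit [D]
14: R B1 → L1 miss wb→B3 [-]
15: R B1 → L1 hit [-]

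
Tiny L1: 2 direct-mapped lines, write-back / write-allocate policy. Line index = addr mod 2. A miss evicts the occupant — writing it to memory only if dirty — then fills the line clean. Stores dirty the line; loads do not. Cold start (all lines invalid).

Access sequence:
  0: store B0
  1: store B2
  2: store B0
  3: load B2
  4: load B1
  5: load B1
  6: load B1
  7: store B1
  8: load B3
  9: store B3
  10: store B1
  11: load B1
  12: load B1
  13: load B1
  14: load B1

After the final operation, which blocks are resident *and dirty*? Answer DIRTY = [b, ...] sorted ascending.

  0 | W B0 → L0 miss [D]
  1 | W B2 → L0 miss wb→B0 [D]
  2 | W B0 → L0 miss wb→B2 [D]
  3 | R B2 → L0 miss wb→B0 [-]
  4 | R B1 → L1 miss [-]
  5 | R B1 → L1 hit [-]
  6 | R B1 → L1 hit [-]
  7 | W B1 → L1 hit [D]
  8 | R B3 → L1 miss wb→B1 [-]
  9 | W B3 → L1 hit [D]
  10 | W B1 → L1 miss wb→B3 [D]
  11 | R B1 → L1 hit [D]
  12 | R B1 → L1 hit [D]
  13 | R B1 → L1 hit [D]
  14 | R B1 → L1 hit [D]

DIRTY = [1]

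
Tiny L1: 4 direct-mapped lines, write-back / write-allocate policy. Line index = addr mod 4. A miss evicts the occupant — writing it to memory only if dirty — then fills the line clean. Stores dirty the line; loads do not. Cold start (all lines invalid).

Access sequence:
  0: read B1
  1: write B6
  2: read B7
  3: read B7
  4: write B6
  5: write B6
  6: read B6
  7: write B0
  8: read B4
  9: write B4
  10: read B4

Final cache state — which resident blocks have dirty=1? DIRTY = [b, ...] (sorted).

DIRTY = [4, 6]

0: R B1 → L1 miss [-]
1: W B6 → L2 miss [D]
2: R B7 → L3 miss [-]
3: R B7 → L3 hit [-]
4: W B6 → L2 hit [D]
5: W B6 → L2 hit [D]
6: R B6 → L2 hit [D]
7: W B0 → L0 miss [D]
8: R B4 → L0 miss wb→B0 [-]
9: W B4 → L0 hit [D]
10: R B4 → L0 hit [D]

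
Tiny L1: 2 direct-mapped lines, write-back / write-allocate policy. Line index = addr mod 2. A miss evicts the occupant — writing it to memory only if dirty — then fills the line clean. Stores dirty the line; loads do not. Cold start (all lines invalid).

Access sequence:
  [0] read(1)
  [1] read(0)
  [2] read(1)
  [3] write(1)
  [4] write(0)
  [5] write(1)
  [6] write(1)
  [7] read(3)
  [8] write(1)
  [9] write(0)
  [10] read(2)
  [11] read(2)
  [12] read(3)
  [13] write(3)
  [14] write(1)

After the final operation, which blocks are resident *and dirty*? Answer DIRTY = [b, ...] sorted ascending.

0: R B1 -> L1 miss  d=-]
1: R B0 -> L0 miss  d=-]
2: R B1 -> L1 hit  d=-]
3: W B1 -> L1 hit  d=D]
4: W B0 -> L0 hit  d=D]
5: W B1 -> L1 hit  d=D]
6: W B1 -> L1 hit  d=D]
7: R B3 -> L1 miss wb->B1  d=-]
8: W B1 -> L1 miss  d=D]
9: W B0 -> L0 hit  d=D]
10: R B2 -> L0 miss wb->B0  d=-]
11: R B2 -> L0 hit  d=-]
12: R B3 -> L1 miss wb->B1  d=-]
13: W B3 -> L1 hit  d=D]
14: W B1 -> L1 miss wb->B3  d=D]

DIRTY = [1]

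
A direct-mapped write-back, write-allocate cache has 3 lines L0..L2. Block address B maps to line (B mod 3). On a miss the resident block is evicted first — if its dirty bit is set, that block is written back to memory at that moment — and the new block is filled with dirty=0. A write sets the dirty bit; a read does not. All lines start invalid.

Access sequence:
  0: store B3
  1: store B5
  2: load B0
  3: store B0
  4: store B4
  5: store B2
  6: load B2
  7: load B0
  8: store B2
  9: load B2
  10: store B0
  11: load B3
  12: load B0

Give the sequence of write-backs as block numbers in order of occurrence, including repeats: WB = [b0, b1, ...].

0: W B3 → L0 miss [D]
1: W B5 → L2 miss [D]
2: R B0 → L0 miss wb→B3 [-]
3: W B0 → L0 hit [D]
4: W B4 → L1 miss [D]
5: W B2 → L2 miss wb→B5 [D]
6: R B2 → L2 hit [D]
7: R B0 → L0 hit [D]
8: W B2 → L2 hit [D]
9: R B2 → L2 hit [D]
10: W B0 → L0 hit [D]
11: R B3 → L0 miss wb→B0 [-]
12: R B0 → L0 miss [-]

WB = [3, 5, 0]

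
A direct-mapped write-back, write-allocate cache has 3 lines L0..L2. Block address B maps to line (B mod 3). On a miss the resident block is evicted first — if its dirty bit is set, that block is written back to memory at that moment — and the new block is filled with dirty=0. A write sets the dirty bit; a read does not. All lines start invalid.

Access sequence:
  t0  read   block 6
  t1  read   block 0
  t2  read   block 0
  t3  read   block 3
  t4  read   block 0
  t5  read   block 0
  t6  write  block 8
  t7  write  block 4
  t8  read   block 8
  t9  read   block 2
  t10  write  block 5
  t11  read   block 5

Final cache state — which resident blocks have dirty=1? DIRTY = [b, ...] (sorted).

DIRTY = [4, 5]

0: R B6 → L0 miss [-]
1: R B0 → L0 miss [-]
2: R B0 → L0 hit [-]
3: R B3 → L0 miss [-]
4: R B0 → L0 miss [-]
5: R B0 → L0 hit [-]
6: W B8 → L2 miss [D]
7: W B4 → L1 miss [D]
8: R B8 → L2 hit [D]
9: R B2 → L2 miss wb→B8 [-]
10: W B5 → L2 miss [D]
11: R B5 → L2 hit [D]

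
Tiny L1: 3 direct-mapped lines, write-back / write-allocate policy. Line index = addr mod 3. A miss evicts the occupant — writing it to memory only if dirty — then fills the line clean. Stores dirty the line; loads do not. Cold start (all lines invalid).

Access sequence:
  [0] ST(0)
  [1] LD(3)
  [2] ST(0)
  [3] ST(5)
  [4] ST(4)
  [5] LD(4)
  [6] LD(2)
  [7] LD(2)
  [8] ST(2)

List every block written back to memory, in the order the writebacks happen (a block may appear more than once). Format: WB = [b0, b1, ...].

0: W B0 → L0 miss [D]
1: R B3 → L0 miss wb→B0 [-]
2: W B0 → L0 miss [D]
3: W B5 → L2 miss [D]
4: W B4 → L1 miss [D]
5: R B4 → L1 hit [D]
6: R B2 → L2 miss wb→B5 [-]
7: R B2 → L2 hit [-]
8: W B2 → L2 hit [D]

WB = [0, 5]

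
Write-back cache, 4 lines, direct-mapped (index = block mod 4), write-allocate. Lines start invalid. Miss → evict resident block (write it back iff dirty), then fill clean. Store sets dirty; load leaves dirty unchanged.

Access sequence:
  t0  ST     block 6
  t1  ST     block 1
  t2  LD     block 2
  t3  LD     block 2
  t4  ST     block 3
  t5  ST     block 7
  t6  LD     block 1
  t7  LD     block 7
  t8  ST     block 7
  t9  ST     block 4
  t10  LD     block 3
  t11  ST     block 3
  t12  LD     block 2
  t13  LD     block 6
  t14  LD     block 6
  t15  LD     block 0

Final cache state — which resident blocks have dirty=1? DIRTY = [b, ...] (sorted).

DIRTY = [1, 3]

0: W B6 → L2 miss [D]
1: W B1 → L1 miss [D]
2: R B2 → L2 miss wb→B6 [-]
3: R B2 → L2 hit [-]
4: W B3 → L3 miss [D]
5: W B7 → L3 miss wb→B3 [D]
6: R B1 → L1 hit [D]
7: R B7 → L3 hit [D]
8: W B7 → L3 hit [D]
9: W B4 → L0 miss [D]
10: R B3 → L3 miss wb→B7 [-]
11: W B3 → L3 hit [D]
12: R B2 → L2 hit [-]
13: R B6 → L2 miss [-]
14: R B6 → L2 hit [-]
15: R B0 → L0 miss wb→B4 [-]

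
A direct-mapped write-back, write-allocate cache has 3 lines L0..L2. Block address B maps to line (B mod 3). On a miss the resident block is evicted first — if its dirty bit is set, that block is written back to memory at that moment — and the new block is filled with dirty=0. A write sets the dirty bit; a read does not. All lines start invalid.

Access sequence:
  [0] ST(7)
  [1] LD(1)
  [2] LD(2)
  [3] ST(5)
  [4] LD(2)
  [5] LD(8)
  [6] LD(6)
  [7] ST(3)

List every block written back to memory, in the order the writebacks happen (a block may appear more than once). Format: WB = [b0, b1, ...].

  0 | W B7 → L1 miss [D]
  1 | R B1 → L1 miss wb→B7 [-]
  2 | R B2 → L2 miss [-]
  3 | W B5 → L2 miss [D]
  4 | R B2 → L2 miss wb→B5 [-]
  5 | R B8 → L2 miss [-]
  6 | R B6 → L0 miss [-]
  7 | W B3 → L0 miss [D]

WB = [7, 5]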